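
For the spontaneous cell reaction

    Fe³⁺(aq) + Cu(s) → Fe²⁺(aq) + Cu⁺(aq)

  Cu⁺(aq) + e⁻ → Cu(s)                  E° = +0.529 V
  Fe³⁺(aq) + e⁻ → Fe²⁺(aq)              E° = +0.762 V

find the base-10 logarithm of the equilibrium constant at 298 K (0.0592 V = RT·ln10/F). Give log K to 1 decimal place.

log K = 3.9

The Fe³⁺/Fe²⁺ couple is reduced (cathode); E°cell = +0.762 − (+0.529) = +0.233 V with n = 1.
At equilibrium E = 0, so log K = nE°cell / 0.0592 = (1)(+0.233) / 0.0592 = 3.9.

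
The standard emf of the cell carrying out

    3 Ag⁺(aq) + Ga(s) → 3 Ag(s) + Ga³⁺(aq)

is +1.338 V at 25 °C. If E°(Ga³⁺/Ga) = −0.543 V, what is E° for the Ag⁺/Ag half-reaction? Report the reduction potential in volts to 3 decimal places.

+0.795 V

In the reaction as written the Ag⁺/Ag couple is reduced (cathode) and Ga³⁺/Ga is oxidized (anode), so E°cell = E°(Ag⁺/Ag) − E°(Ga³⁺/Ga).
E°(Ag⁺/Ag) = E°cell + E°(anode) = +1.338 + (−0.543) = +0.795 V.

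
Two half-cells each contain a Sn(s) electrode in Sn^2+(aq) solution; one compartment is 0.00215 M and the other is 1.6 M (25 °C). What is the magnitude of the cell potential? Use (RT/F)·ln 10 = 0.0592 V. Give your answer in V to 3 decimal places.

For a concentration cell E°cell = 0, since both electrodes use the same couple.
The compartment with the higher Sn^2+(aq) concentration (1.6 M) acts as the cathode; ions are reduced there and produced at the dilute (0.00215 M) anode.
With n = 2, Ecell = −(0.0592/2)·log([dilute]/[conc]) = −(0.0592/2)·log(0.00215/1.6) = +0.085 V.

0.085 V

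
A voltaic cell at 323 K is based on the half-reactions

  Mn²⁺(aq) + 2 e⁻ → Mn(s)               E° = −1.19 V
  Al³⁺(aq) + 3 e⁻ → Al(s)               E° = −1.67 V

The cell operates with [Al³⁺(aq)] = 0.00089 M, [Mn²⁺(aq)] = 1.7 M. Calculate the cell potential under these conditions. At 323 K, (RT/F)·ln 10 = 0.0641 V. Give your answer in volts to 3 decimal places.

+0.553 V

Mn²⁺/Mn is reduced (cathode, E° = −1.19 V) and Al³⁺/Al is oxidized (anode).
E°cell = E°cat − E°an = −1.19 − (−1.67) = +0.48 V; n = 6.
The balanced reaction is 3 Mn²⁺(aq) + 2 Al(s) → 3 Mn(s) + 2 Al³⁺(aq), so Q = [Al³⁺(aq)]^2 / [Mn²⁺(aq)]^3 = 1.61×10^−7 and log Q = −6.793.
Applying E = E° − (RT ln10/nF)·log Q gives +0.48 − (0.0641/6)(−6.793) = +0.553 V.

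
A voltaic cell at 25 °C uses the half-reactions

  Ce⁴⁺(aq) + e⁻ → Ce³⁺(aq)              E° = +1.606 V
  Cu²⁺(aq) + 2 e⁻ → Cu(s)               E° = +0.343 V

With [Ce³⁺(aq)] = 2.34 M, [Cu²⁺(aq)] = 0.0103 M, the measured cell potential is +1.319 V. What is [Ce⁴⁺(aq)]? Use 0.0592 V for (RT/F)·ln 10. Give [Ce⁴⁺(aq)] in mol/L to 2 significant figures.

With Ce⁴⁺/Ce³⁺ at the cathode and Cu²⁺/Cu at the anode, E°cell = +1.606 − (+0.343) = +1.263 V (n = 2).
From the Nernst equation, log Q = n(E° − E)/0.0592 = 2·(+1.263 − (+1.319))/0.0592 = −1.892.
For 2 Ce⁴⁺(aq) + Cu(s) → 2 Ce³⁺(aq) + Cu²⁺(aq), the reaction quotient is Q = ([Ce³⁺(aq)]^2·[Cu²⁺(aq)]) / [Ce⁴⁺(aq)]^2.
Isolating [Ce⁴⁺(aq)] in Q = 10^{−1.892} yields log [Ce⁴⁺(aq)] = 0.322, i.e. 2.1 M.

2.1 M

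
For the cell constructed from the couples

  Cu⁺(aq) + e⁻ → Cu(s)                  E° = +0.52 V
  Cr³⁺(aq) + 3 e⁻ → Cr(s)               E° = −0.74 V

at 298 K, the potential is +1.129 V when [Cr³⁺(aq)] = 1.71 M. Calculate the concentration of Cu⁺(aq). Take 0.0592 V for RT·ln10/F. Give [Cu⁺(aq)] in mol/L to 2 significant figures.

0.0073 M

Cu⁺/Cu is the cathode (higher E°); E°cell = +0.52 − (−0.74) = +1.26 V with n = 3.
Since E = E° − (0.0592/n)·log Q, log Q = n(E° − E)/0.0592 = 6.639.
For 3 Cu⁺(aq) + Cr(s) → 3 Cu(s) + Cr³⁺(aq), the reaction quotient is Q = [Cr³⁺(aq)] / [Cu⁺(aq)]^3.
Substituting the known concentrations and solving, log [Cu⁺(aq)] = −2.135 and [Cu⁺(aq)] = 0.0073 M.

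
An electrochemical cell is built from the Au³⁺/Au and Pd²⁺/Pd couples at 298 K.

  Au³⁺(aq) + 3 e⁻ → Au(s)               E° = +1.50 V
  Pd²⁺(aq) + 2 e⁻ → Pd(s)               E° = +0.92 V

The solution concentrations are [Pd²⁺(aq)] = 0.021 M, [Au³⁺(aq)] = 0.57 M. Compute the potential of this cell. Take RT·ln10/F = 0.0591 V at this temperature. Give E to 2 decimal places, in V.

Au³⁺/Au is reduced (cathode, E° = +1.50 V) and Pd²⁺/Pd is oxidized (anode).
E°cell = +1.50 − (+0.92) = +0.58 V, with n = 6 electrons transferred.
For the overall reaction 2 Au³⁺(aq) + 3 Pd(s) → 2 Au(s) + 3 Pd²⁺(aq), Q = [Pd²⁺(aq)]^3 / [Au³⁺(aq)]^2 = 2.85×10^−5, giving log Q = −4.545.
E = E° − (0.0591/n)·log Q = +0.58 − (0.0591/6)(−4.545) = +0.62 V.

+0.62 V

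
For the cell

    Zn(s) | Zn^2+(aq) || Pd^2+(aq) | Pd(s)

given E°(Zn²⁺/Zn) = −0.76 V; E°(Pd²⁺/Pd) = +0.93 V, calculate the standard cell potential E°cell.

By convention the left-hand electrode in cell notation is the anode (oxidation) and the right-hand electrode is the cathode (reduction).
E°cell = E°(right) − E°(left) = +0.93 − (−0.76) = +1.69 V.

+1.69 V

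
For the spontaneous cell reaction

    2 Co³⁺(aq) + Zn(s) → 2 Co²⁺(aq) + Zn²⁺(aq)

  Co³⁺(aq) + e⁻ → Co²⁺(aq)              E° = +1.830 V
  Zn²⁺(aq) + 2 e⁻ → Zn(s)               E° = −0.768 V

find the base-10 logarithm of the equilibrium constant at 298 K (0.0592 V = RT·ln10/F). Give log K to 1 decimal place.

log K = 87.8

The Co³⁺/Co²⁺ couple is reduced (cathode); E°cell = +1.830 − (−0.768) = +2.598 V with n = 2.
At equilibrium E = 0, so log K = nE°cell / 0.0592 = (2)(+2.598) / 0.0592 = 87.8.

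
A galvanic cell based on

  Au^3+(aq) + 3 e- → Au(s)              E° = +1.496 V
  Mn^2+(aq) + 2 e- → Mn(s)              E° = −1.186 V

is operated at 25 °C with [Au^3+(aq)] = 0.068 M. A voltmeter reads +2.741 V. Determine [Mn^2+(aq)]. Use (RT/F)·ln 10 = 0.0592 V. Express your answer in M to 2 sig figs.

With Au³⁺/Au at the cathode and Mn²⁺/Mn at the anode, E°cell = +1.496 − (−1.186) = +2.682 V (n = 6).
From the Nernst equation, log Q = n(E° − E)/0.0592 = 6·(+2.682 − (+2.741))/0.0592 = −5.980.
Balancing electrons gives 2 Au^3+(aq) + 3 Mn(s) → 2 Au(s) + 3 Mn^2+(aq); thus Q = [Mn^2+(aq)]^3 / [Au^3+(aq)]^2.
Solving for the unknown gives log [Mn^2+(aq)] = −2.772, so [Mn^2+(aq)] ≈ 0.0017 M.

0.0017 M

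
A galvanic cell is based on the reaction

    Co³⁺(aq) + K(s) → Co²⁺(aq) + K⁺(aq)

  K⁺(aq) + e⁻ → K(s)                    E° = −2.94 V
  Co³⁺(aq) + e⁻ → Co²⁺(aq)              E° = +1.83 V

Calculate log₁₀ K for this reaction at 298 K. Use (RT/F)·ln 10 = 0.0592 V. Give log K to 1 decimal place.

The Co³⁺/Co²⁺ couple is reduced (cathode); E°cell = +1.83 − (−2.94) = +4.77 V with n = 1.
At equilibrium E = 0, so log K = nE°cell / 0.0592 = (1)(+4.77) / 0.0592 = 80.6.

log K = 80.6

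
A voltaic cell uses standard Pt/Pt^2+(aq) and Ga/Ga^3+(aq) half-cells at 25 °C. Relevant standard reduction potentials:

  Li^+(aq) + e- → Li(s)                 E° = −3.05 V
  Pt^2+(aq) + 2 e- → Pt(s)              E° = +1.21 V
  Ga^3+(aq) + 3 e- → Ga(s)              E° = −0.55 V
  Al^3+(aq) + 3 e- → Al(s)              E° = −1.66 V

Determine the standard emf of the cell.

+1.76 V

The Pt²⁺/Pt couple has the higher E°, so Pt ion is reduced (cathode) and Ga is oxidized (anode).
E°cell = E°(cathode) − E°(anode) = +1.21 − (−0.55) = +1.76 V.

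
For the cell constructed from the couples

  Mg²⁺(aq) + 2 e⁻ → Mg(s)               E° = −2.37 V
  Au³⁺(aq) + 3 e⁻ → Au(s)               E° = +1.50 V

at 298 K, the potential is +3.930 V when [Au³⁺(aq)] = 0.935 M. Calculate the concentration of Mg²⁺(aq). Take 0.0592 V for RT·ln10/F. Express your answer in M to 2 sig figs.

0.0090 M

Au³⁺/Au is the cathode (higher E°); E°cell = +1.50 − (−2.37) = +3.87 V with n = 6.
Rearranging E = E° − (0.0592/n)·log Q gives log Q = 6(+3.87 − (+3.930))/0.0592 = −6.081.
The balanced reaction is 2 Au³⁺(aq) + 3 Mg(s) → 2 Au(s) + 3 Mg²⁺(aq), so Q = [Mg²⁺(aq)]^3 / [Au³⁺(aq)]^2.
Solving for the unknown gives log [Mg²⁺(aq)] = −2.046, so [Mg²⁺(aq)] ≈ 0.0090 M.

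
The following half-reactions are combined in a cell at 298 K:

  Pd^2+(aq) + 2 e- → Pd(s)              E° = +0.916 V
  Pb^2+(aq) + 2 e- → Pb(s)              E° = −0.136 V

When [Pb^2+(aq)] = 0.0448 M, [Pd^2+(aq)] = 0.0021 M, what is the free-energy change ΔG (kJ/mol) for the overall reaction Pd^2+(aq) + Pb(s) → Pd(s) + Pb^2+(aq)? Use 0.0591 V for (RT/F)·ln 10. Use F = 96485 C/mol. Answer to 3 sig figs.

−195 kJ/mol

E°cell = +0.916 − (−0.136) = +1.052 V; the balanced reaction transfers n = 2 electrons.
Here Q = [Pb^2+(aq)] / [Pd^2+(aq)] = 21.3 (log Q = 1.329), giving E = +1.052 − (0.0591/2)·(1.329) = +1.0127 V.
Then ΔG = −nFE = −2 × 96485 × +1.0127 J/mol = −195 kJ/mol.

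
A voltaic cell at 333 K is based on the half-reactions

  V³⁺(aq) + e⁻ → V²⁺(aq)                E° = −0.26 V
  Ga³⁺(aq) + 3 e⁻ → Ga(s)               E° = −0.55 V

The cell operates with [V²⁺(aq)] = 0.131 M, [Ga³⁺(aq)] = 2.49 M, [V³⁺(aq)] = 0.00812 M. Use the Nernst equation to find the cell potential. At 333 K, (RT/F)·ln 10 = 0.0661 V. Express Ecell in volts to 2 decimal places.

V³⁺/V²⁺ is reduced (cathode, E° = −0.26 V) and Ga³⁺/Ga is oxidized (anode).
E°cell = −0.26 − (−0.55) = +0.29 V, with n = 3 electrons transferred.
For the overall reaction 3 V³⁺(aq) + Ga(s) → 3 V²⁺(aq) + Ga³⁺(aq), Q = ([V²⁺(aq)]^3·[Ga³⁺(aq)]) / [V³⁺(aq)]^3 = 1.05×10^4, giving log Q = 4.019.
Applying E = E° − (RT ln10/nF)·log Q gives +0.29 − (0.0661/3)(4.019) = +0.20 V.

+0.20 V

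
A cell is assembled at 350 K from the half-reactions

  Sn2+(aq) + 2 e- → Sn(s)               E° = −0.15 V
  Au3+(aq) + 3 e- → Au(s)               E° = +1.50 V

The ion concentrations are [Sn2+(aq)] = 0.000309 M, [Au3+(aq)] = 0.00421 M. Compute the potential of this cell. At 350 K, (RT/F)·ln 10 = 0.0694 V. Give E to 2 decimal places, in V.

+1.72 V

The Au³⁺/Au couple has the more positive E°, so it is the cathode; Sn²⁺/Sn is the anode.
E°cell = E°cat − E°an = +1.50 − (−0.15) = +1.65 V; n = 6.
For the overall reaction 2 Au3+(aq) + 3 Sn(s) → 2 Au(s) + 3 Sn2+(aq), Q = [Sn2+(aq)]^3 / [Au3+(aq)]^2 = 1.66×10^−6, giving log Q = −5.779.
E = E° − (0.0694/n)·log Q = +1.65 − (0.0694/6)(−5.779) = +1.72 V.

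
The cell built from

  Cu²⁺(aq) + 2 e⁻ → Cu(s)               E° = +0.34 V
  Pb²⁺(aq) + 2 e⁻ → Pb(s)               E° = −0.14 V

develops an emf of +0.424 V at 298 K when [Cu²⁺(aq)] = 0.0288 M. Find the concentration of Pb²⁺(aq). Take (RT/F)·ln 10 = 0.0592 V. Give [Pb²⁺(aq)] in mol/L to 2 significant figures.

2.2 M

Cu²⁺/Cu is the cathode (higher E°); E°cell = +0.34 − (−0.14) = +0.48 V with n = 2.
Since E = E° − (0.0592/n)·log Q, log Q = n(E° − E)/0.0592 = 1.892.
For Cu²⁺(aq) + Pb(s) → Cu(s) + Pb²⁺(aq), the reaction quotient is Q = [Pb²⁺(aq)] / [Cu²⁺(aq)].
Isolating [Pb²⁺(aq)] in Q = 10^{1.892} yields log [Pb²⁺(aq)] = 0.351, i.e. 2.2 M.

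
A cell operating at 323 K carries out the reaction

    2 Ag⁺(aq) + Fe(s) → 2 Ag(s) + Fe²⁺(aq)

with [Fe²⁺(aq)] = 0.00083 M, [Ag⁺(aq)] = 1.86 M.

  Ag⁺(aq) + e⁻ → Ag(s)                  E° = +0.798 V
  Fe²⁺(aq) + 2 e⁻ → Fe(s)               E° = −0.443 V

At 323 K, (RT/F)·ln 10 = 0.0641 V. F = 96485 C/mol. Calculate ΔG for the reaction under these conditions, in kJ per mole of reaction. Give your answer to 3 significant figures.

−262 kJ/mol

With Ag⁺/Ag reduced at the cathode, E°cell = +0.798 − (−0.443) = +1.241 V and n = 2.
Here Q = [Fe²⁺(aq)] / [Ag⁺(aq)]^2 = 0.00024 (log Q = −3.620), giving E = +1.241 − (0.0641/2)·(−3.620) = +1.3570 V.
ΔG = −nFE = −(2)(96485)(+1.3570) J/mol = −262 kJ/mol.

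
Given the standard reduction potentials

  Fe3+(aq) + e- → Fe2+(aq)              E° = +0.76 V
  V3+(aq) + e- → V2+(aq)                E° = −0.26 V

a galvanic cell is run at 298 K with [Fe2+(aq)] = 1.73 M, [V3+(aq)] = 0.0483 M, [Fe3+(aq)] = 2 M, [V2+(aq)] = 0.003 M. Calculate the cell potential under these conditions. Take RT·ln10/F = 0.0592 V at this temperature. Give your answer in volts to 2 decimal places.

Since E°(Fe³⁺/Fe²⁺) > E°(V³⁺/V²⁺), Fe³⁺/Fe²⁺ serves as the cathode.
E°cell = +0.76 − (−0.26) = +1.02 V, with n = 1 electron transferred.
For the overall reaction Fe3+(aq) + V2+(aq) → Fe2+(aq) + V3+(aq), Q = ([Fe2+(aq)]·[V3+(aq)]) / ([Fe3+(aq)]·[V2+(aq)]) = 13.9, giving log Q = 1.144.
Applying E = E° − (RT ln10/nF)·log Q gives +1.02 − (0.0592/1)(1.144) = +0.95 V.

+0.95 V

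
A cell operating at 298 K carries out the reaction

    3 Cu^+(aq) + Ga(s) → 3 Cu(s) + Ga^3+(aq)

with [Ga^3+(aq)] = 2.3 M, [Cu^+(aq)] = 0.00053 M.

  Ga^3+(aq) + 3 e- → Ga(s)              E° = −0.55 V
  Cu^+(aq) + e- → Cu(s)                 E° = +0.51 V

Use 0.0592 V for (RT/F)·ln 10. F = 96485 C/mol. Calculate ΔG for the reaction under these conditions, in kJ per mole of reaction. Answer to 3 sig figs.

E°cell = +0.51 − (−0.55) = +1.06 V; the balanced reaction transfers n = 3 electrons.
Here Q = [Ga^3+(aq)] / [Cu^+(aq)]^3 = 1.54×10^10 (log Q = 10.189), giving E = +1.06 − (0.0592/3)·(10.189) = +0.8589 V.
ΔG = −nFE = −(3)(96485)(+0.8589) J/mol = −249 kJ/mol.

−249 kJ/mol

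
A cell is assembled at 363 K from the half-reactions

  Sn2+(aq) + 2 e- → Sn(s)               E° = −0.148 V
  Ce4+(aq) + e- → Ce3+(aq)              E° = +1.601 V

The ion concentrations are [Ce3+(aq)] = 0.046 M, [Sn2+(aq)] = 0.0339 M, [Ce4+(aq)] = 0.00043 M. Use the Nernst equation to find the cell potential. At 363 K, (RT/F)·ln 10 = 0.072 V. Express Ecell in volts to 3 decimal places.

+1.656 V

Ce⁴⁺/Ce³⁺ is reduced (cathode, E° = +1.601 V) and Sn²⁺/Sn is oxidized (anode).
The standard potential is +1.601 − (−0.148) = +1.749 V and the balanced reaction transfers n = 2 electrons.
Balancing gives 2 Ce4+(aq) + Sn(s) → 2 Ce3+(aq) + Sn2+(aq); hence Q = ([Ce3+(aq)]^2·[Sn2+(aq)]) / [Ce4+(aq)]^2 = 388 (log Q = 2.589).
Applying E = E° − (RT ln10/nF)·log Q gives +1.749 − (0.072/2)(2.589) = +1.656 V.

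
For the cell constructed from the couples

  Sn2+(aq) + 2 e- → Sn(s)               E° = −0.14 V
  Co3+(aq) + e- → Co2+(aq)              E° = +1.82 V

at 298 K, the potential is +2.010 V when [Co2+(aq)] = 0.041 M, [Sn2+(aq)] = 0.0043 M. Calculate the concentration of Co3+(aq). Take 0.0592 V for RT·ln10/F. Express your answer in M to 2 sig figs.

0.019 M

The Co³⁺/Co²⁺ couple has the larger reduction potential, so it is the cathode: E°cell = +1.82 − (−0.14) = +1.96 V and n = 2.
Since E = E° − (0.0592/n)·log Q, log Q = n(E° − E)/0.0592 = −1.689.
Balancing electrons gives 2 Co3+(aq) + Sn(s) → 2 Co2+(aq) + Sn2+(aq); thus Q = ([Co2+(aq)]^2·[Sn2+(aq)]) / [Co3+(aq)]^2.
Solving for the unknown gives log [Co3+(aq)] = −1.726, so [Co3+(aq)] ≈ 0.019 M.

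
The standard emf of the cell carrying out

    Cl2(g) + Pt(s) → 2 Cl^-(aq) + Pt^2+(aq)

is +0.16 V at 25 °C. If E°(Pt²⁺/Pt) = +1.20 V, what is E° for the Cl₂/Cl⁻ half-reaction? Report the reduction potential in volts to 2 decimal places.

In the reaction as written the Cl₂/Cl⁻ couple is reduced (cathode) and Pt²⁺/Pt is oxidized (anode), so E°cell = E°(Cl₂/Cl⁻) − E°(Pt²⁺/Pt).
E°(Cl₂/Cl⁻) = E°cell + E°(anode) = +0.16 + (+1.20) = +1.36 V.

+1.36 V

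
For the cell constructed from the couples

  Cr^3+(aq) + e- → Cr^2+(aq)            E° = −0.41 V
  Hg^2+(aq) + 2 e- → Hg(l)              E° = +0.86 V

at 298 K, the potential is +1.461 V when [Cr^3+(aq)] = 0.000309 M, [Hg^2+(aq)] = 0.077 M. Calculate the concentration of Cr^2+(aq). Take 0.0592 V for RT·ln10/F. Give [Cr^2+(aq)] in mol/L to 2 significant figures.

1.9 M

Hg²⁺/Hg is the cathode (higher E°); E°cell = +0.86 − (−0.41) = +1.27 V with n = 2.
Since E = E° − (0.0592/n)·log Q, log Q = n(E° − E)/0.0592 = −6.453.
The balanced reaction is Hg^2+(aq) + 2 Cr^2+(aq) → Hg(l) + 2 Cr^3+(aq), so Q = [Cr^3+(aq)]^2 / ([Hg^2+(aq)]·[Cr^2+(aq)]^2).
Isolating [Cr^2+(aq)] in Q = 10^{−6.453} yields log [Cr^2+(aq)] = 0.273, i.e. 1.9 M.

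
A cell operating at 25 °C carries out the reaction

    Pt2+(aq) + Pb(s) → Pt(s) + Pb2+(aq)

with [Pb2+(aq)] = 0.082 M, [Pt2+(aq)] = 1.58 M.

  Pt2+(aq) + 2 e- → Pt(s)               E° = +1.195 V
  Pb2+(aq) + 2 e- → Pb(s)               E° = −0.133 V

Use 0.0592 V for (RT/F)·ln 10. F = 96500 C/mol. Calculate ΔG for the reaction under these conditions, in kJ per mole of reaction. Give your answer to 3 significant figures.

E°cell = +1.195 − (−0.133) = +1.328 V; the balanced reaction transfers n = 2 electrons.
Here Q = [Pb2+(aq)] / [Pt2+(aq)] = 0.0519 (log Q = −1.285), giving E = +1.328 − (0.0592/2)·(−1.285) = +1.3660 V.
Then ΔG = −nFE = −2 × 96500 × +1.3660 J/mol = −264 kJ/mol.

−264 kJ/mol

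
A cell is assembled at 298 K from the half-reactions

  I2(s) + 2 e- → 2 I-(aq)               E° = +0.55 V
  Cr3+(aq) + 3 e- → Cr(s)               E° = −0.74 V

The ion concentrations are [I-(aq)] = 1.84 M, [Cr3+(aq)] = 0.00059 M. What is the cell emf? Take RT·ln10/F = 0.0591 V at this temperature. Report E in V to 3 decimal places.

The I₂/I⁻ couple has the more positive E°, so it is the cathode; Cr³⁺/Cr is the anode.
The standard potential is +0.55 − (−0.74) = +1.29 V and the balanced reaction transfers n = 6 electrons.
The balanced reaction is 3 I2(s) + 2 Cr(s) → 6 I-(aq) + 2 Cr3+(aq), so Q = [I-(aq)]^6·[Cr3+(aq)]^2 = 1.35×10^−5 and log Q = −4.869.
By the Nernst equation, E = +1.29 − (0.0591/6)·(−4.869) = +1.338 V.

+1.338 V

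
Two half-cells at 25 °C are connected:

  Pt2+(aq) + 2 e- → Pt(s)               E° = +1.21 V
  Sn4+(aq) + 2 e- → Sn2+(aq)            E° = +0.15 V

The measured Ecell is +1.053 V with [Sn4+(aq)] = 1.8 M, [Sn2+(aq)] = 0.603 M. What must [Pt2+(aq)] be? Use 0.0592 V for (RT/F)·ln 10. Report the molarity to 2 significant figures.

With Pt²⁺/Pt at the cathode and Sn⁴⁺/Sn²⁺ at the anode, E°cell = +1.21 − (+0.15) = +1.06 V (n = 2).
Rearranging E = E° − (0.0592/n)·log Q gives log Q = 2(+1.06 − (+1.053))/0.0592 = 0.236.
For Pt2+(aq) + Sn2+(aq) → Pt(s) + Sn4+(aq), the reaction quotient is Q = [Sn4+(aq)] / ([Pt2+(aq)]·[Sn2+(aq)]).
Substituting the known concentrations and solving, log [Pt2+(aq)] = 0.239 and [Pt2+(aq)] = 1.7 M.

1.7 M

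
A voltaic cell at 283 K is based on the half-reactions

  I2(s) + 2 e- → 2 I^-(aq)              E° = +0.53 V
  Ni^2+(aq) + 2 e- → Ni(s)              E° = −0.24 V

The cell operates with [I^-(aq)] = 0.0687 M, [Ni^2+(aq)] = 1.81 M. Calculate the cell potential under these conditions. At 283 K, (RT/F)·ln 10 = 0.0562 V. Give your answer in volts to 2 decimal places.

+0.83 V

I₂/I⁻ is reduced (cathode, E° = +0.53 V) and Ni²⁺/Ni is oxidized (anode).
The standard potential is +0.53 − (−0.24) = +0.77 V and the balanced reaction transfers n = 2 electrons.
The balanced reaction is I2(s) + Ni(s) → 2 I^-(aq) + Ni^2+(aq), so Q = [I^-(aq)]^2·[Ni^2+(aq)] = 0.00854 and log Q = −2.068.
By the Nernst equation, E = +0.77 − (0.0562/2)·(−2.068) = +0.83 V.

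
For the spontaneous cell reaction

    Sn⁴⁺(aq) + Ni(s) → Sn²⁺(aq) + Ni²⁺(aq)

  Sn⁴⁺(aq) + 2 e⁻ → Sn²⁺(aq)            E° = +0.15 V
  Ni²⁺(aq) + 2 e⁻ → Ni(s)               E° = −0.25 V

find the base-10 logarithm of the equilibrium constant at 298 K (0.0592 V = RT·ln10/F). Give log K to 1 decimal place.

The Sn⁴⁺/Sn²⁺ couple is reduced (cathode); E°cell = +0.15 − (−0.25) = +0.40 V with n = 2.
At equilibrium E = 0, so log K = nE°cell / 0.0592 = (2)(+0.40) / 0.0592 = 13.5.

log K = 13.5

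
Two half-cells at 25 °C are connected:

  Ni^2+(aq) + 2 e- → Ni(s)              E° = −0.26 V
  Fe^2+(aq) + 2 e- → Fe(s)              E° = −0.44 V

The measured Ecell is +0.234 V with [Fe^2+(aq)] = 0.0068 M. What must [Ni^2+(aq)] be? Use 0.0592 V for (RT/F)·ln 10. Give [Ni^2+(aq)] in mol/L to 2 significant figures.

0.45 M

The Ni²⁺/Ni couple has the larger reduction potential, so it is the cathode: E°cell = −0.26 − (−0.44) = +0.18 V and n = 2.
Rearranging E = E° − (0.0592/n)·log Q gives log Q = 2(+0.18 − (+0.234))/0.0592 = −1.824.
Balancing electrons gives Ni^2+(aq) + Fe(s) → Ni(s) + Fe^2+(aq); thus Q = [Fe^2+(aq)] / [Ni^2+(aq)].
Solving for the unknown gives log [Ni^2+(aq)] = −0.343, so [Ni^2+(aq)] ≈ 0.45 M.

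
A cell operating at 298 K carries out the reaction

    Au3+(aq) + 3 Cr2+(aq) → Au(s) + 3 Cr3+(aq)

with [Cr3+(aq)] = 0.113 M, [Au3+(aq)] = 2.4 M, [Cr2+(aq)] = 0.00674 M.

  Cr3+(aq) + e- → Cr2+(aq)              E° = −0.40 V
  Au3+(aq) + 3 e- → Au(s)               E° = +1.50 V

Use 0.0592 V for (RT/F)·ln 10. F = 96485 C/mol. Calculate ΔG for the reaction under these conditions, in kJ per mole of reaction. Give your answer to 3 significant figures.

With Au³⁺/Au reduced at the cathode, E°cell = +1.50 − (−0.40) = +1.90 V and n = 3.
The reaction quotient is [Cr3+(aq)]^3 / ([Au3+(aq)]·[Cr2+(aq)]^3) = 1.96×10^3; by Nernst, E = +1.90 − (0.0592/3)(3.293) = +1.8350 V.
Finally ΔG = −nFE = −(3)(96485 C/mol)(+1.8350 V) = −531 kJ/mol.

−531 kJ/mol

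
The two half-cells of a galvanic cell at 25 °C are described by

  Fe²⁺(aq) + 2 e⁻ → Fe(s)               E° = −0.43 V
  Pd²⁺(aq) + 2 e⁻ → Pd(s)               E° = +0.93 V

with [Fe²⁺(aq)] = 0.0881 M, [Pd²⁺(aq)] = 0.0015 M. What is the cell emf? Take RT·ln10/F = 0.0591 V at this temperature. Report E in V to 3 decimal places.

+1.308 V

Since E°(Pd²⁺/Pd) > E°(Fe²⁺/Fe), Pd²⁺/Pd serves as the cathode.
E°cell = +0.93 − (−0.43) = +1.36 V, with n = 2 electrons transferred.
For the overall reaction Pd²⁺(aq) + Fe(s) → Pd(s) + Fe²⁺(aq), Q = [Fe²⁺(aq)] / [Pd²⁺(aq)] = 58.7, giving log Q = 1.769.
Applying E = E° − (RT ln10/nF)·log Q gives +1.36 − (0.0591/2)(1.769) = +1.308 V.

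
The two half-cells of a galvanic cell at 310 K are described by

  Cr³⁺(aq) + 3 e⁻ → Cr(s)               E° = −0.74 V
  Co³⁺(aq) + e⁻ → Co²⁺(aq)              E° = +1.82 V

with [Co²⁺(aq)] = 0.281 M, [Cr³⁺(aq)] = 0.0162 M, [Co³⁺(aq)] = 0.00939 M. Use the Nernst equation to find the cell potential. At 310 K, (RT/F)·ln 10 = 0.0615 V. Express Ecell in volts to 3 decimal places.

+2.506 V

Since E°(Co³⁺/Co²⁺) > E°(Cr³⁺/Cr), Co³⁺/Co²⁺ serves as the cathode.
The standard potential is +1.82 − (−0.74) = +2.56 V and the balanced reaction transfers n = 3 electrons.
Balancing gives 3 Co³⁺(aq) + Cr(s) → 3 Co²⁺(aq) + Cr³⁺(aq); hence Q = ([Co²⁺(aq)]^3·[Cr³⁺(aq)]) / [Co³⁺(aq)]^3 = 434 (log Q = 2.638).
Applying E = E° − (RT ln10/nF)·log Q gives +2.56 − (0.0615/3)(2.638) = +2.506 V.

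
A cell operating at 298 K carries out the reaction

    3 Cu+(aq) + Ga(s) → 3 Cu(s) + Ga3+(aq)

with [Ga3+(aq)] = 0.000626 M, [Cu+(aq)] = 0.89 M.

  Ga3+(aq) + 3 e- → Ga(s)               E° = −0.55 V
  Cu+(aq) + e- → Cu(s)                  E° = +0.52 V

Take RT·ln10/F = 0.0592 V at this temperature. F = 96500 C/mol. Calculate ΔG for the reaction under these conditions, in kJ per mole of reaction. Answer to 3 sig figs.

−327 kJ/mol

E°cell = +0.52 − (−0.55) = +1.07 V; the balanced reaction transfers n = 3 electrons.
Here Q = [Ga3+(aq)] / [Cu+(aq)]^3 = 0.000888 (log Q = −3.052), giving E = +1.07 − (0.0592/3)·(−3.052) = +1.1302 V.
ΔG = −nFE = −(3)(96500)(+1.1302) J/mol = −327 kJ/mol.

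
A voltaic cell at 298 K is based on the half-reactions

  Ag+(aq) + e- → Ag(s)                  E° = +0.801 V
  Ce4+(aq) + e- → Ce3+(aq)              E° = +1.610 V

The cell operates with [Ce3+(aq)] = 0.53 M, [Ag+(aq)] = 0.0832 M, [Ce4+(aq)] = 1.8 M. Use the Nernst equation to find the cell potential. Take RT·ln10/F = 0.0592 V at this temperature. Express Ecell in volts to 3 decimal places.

+0.904 V

Ce⁴⁺/Ce³⁺ is reduced (cathode, E° = +1.610 V) and Ag⁺/Ag is oxidized (anode).
E°cell = E°cat − E°an = +1.610 − (+0.801) = +0.809 V; n = 1.
Balancing gives Ce4+(aq) + Ag(s) → Ce3+(aq) + Ag+(aq); hence Q = ([Ce3+(aq)]·[Ag+(aq)]) / [Ce4+(aq)] = 0.0245 (log Q = −1.611).
E = E° − (0.0592/n)·log Q = +0.809 − (0.0592/1)(−1.611) = +0.904 V.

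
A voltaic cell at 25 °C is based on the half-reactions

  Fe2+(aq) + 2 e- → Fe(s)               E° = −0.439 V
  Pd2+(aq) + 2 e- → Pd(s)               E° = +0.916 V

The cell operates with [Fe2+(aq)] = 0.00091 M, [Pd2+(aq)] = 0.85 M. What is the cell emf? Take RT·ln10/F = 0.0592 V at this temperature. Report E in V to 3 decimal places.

Pd²⁺/Pd is reduced (cathode, E° = +0.916 V) and Fe²⁺/Fe is oxidized (anode).
E°cell = E°cat − E°an = +0.916 − (−0.439) = +1.355 V; n = 2.
For the overall reaction Pd2+(aq) + Fe(s) → Pd(s) + Fe2+(aq), Q = [Fe2+(aq)] / [Pd2+(aq)] = 0.00107, giving log Q = −2.970.
Applying E = E° − (RT ln10/nF)·log Q gives +1.355 − (0.0592/2)(−2.970) = +1.443 V.

+1.443 V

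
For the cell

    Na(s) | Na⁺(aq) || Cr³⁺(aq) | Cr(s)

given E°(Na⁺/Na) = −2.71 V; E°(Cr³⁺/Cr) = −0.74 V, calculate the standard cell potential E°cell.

+1.97 V

By convention the left-hand electrode in cell notation is the anode (oxidation) and the right-hand electrode is the cathode (reduction).
E°cell = E°(right) − E°(left) = −0.74 − (−2.71) = +1.97 V.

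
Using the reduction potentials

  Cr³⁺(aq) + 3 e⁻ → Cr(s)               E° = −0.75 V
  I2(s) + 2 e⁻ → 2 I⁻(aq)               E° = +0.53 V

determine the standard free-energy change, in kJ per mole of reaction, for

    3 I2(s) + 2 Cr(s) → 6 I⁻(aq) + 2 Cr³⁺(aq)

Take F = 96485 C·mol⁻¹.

In the reaction as written I2(s) is reduced, so the I₂/I⁻ couple is the cathode and Cr³⁺/Cr is the anode.
E°cell = +0.53 − (−0.75) = +1.28 V; balancing electrons gives n = 6.
ΔG° = −nFE°cell = −(6)(96485)(+1.28) J/mol = −741 kJ/mol.

−741 kJ/mol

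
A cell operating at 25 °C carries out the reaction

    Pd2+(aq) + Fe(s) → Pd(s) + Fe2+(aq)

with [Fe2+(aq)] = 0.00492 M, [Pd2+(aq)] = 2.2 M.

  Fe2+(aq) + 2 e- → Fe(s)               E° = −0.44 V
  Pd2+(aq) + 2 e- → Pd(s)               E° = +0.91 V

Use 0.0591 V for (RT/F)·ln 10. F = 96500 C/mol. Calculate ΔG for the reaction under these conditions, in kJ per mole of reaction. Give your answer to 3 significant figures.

The standard cell potential is +0.91 − (−0.44) = +1.35 V, with n = 2 electrons in the balanced equation.
Q = [Fe2+(aq)] / [Pd2+(aq)] = 0.00224, so log Q = −2.650 and E = +1.35 − (0.0591/2)(−2.650) = +1.4283 V.
ΔG = −nFE = −(2)(96500)(+1.4283) J/mol = −276 kJ/mol.

−276 kJ/mol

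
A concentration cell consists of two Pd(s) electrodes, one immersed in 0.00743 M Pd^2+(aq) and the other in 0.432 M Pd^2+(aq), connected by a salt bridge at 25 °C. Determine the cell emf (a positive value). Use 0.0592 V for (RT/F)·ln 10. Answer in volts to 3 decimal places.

For a concentration cell E°cell = 0, since both electrodes use the same couple.
The compartment with the higher Pd^2+(aq) concentration (0.432 M) acts as the cathode; ions are reduced there and produced at the dilute (0.00743 M) anode.
With n = 2, Ecell = −(0.0592/2)·log([dilute]/[conc]) = −(0.0592/2)·log(0.00743/0.432) = +0.052 V.

0.052 V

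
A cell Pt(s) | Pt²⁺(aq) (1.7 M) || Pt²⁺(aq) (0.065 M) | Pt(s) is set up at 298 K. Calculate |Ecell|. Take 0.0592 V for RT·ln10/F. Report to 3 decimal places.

0.042 V

For a concentration cell E°cell = 0, since both electrodes use the same couple.
The compartment with the higher Pt²⁺(aq) concentration (1.7 M) acts as the cathode; ions are reduced there and produced at the dilute (0.065 M) anode.
With n = 2, Ecell = −(0.0592/2)·log([dilute]/[conc]) = −(0.0592/2)·log(0.065/1.7) = +0.042 V.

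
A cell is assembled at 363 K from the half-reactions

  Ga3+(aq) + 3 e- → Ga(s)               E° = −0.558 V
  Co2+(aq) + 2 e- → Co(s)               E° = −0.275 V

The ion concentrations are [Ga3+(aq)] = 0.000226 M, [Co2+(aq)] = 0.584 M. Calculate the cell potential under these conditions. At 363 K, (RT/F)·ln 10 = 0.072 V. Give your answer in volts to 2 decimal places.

Since E°(Co²⁺/Co) > E°(Ga³⁺/Ga), Co²⁺/Co serves as the cathode.
E°cell = −0.275 − (−0.558) = +0.283 V, with n = 6 electrons transferred.
For the overall reaction 3 Co2+(aq) + 2 Ga(s) → 3 Co(s) + 2 Ga3+(aq), Q = [Ga3+(aq)]^2 / [Co2+(aq)]^3 = 2.56×10^−7, giving log Q = −6.591.
E = E° − (0.072/n)·log Q = +0.283 − (0.072/6)(−6.591) = +0.36 V.

+0.36 V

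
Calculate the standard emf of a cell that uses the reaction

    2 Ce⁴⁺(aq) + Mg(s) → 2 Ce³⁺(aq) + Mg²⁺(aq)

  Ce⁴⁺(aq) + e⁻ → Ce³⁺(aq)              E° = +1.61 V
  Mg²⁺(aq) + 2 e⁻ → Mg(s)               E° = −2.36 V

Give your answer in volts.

+3.97 V

Ce⁴⁺(aq) gains electrons, so the Ce⁴⁺/Ce³⁺ couple is the cathode; the Mg²⁺/Mg couple is the anode.
E°cell = E°(cathode) − E°(anode) = +1.61 − (−2.36) = +3.97 V.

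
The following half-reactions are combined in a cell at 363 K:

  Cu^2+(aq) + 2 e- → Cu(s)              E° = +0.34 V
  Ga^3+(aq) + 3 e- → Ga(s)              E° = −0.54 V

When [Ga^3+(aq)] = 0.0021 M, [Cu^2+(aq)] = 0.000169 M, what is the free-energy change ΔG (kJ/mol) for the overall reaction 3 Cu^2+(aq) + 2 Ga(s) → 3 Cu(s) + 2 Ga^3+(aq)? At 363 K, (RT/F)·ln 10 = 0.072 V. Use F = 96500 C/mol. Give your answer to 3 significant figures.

The standard cell potential is +0.34 − (−0.54) = +0.88 V, with n = 6 electrons in the balanced equation.
The reaction quotient is [Ga^3+(aq)]^2 / [Cu^2+(aq)]^3 = 9.14×10^5; by Nernst, E = +0.88 − (0.072/6)(5.961) = +0.8085 V.
ΔG = −nFE = −(6)(96500)(+0.8085) J/mol = −468 kJ/mol.

−468 kJ/mol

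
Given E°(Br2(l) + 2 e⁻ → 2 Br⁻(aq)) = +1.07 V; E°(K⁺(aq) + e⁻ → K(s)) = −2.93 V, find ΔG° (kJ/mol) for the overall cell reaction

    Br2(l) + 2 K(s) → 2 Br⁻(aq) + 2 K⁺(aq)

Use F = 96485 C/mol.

In the reaction as written Br2(l) is reduced, so the Br₂/Br⁻ couple is the cathode and K⁺/K is the anode.
E°cell = +1.07 − (−2.93) = +4.00 V; balancing electrons gives n = 2.
ΔG° = −nFE°cell = −(2)(96485)(+4.00) J/mol = −772 kJ/mol.

−772 kJ/mol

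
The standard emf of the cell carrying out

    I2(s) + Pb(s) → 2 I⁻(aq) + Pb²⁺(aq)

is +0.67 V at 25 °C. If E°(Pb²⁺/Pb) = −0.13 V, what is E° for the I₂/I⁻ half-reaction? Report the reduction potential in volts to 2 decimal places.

In the reaction as written the I₂/I⁻ couple is reduced (cathode) and Pb²⁺/Pb is oxidized (anode), so E°cell = E°(I₂/I⁻) − E°(Pb²⁺/Pb).
E°(I₂/I⁻) = E°cell + E°(anode) = +0.67 + (−0.13) = +0.54 V.

+0.54 V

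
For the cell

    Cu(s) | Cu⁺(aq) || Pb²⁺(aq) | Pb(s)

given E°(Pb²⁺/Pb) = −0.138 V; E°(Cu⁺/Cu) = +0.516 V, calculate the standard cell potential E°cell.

−0.654 V

By convention the left-hand electrode in cell notation is the anode (oxidation) and the right-hand electrode is the cathode (reduction).
E°cell = E°(right) − E°(left) = −0.138 − (+0.516) = −0.654 V.
The negative sign shows that, as written, the cell would require an external voltage to drive the reaction.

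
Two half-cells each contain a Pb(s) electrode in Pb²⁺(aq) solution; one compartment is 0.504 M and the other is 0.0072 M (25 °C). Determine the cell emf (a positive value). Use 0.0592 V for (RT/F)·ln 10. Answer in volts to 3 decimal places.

0.055 V

For a concentration cell E°cell = 0, since both electrodes use the same couple.
The compartment with the higher Pb²⁺(aq) concentration (0.504 M) acts as the cathode; ions are reduced there and produced at the dilute (0.0072 M) anode.
With n = 2, Ecell = −(0.0592/2)·log([dilute]/[conc]) = −(0.0592/2)·log(0.0072/0.504) = +0.055 V.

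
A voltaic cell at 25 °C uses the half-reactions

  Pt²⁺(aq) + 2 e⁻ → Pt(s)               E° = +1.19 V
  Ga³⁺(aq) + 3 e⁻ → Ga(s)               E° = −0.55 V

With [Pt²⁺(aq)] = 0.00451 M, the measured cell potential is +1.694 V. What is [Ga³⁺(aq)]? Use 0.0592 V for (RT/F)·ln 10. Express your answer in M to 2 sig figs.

0.065 M

The Pt²⁺/Pt couple has the larger reduction potential, so it is the cathode: E°cell = +1.19 − (−0.55) = +1.74 V and n = 6.
Rearranging E = E° − (0.0592/n)·log Q gives log Q = 6(+1.74 − (+1.694))/0.0592 = 4.662.
For 3 Pt²⁺(aq) + 2 Ga(s) → 3 Pt(s) + 2 Ga³⁺(aq), the reaction quotient is Q = [Ga³⁺(aq)]^2 / [Pt²⁺(aq)]^3.
Substituting the known concentrations and solving, log [Ga³⁺(aq)] = −1.188 and [Ga³⁺(aq)] = 0.065 M.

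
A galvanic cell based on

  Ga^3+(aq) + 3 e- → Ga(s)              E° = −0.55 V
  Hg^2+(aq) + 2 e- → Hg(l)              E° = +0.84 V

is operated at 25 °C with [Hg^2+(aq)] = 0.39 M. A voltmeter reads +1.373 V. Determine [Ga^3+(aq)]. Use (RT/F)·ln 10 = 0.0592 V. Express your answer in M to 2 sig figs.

Hg²⁺/Hg is the cathode (higher E°); E°cell = +0.84 − (−0.55) = +1.39 V with n = 6.
Since E = E° − (0.0592/n)·log Q, log Q = n(E° − E)/0.0592 = 1.723.
For 3 Hg^2+(aq) + 2 Ga(s) → 3 Hg(l) + 2 Ga^3+(aq), the reaction quotient is Q = [Ga^3+(aq)]^2 / [Hg^2+(aq)]^3.
Isolating [Ga^3+(aq)] in Q = 10^{1.723} yields log [Ga^3+(aq)] = 0.248, i.e. 1.8 M.

1.8 M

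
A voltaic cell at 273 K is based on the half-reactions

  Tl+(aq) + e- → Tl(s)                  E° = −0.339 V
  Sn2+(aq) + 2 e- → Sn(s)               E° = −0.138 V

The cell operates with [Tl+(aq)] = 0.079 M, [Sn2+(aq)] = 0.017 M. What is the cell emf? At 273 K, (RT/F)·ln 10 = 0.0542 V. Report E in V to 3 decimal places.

+0.213 V

Since E°(Sn²⁺/Sn) > E°(Tl⁺/Tl), Sn²⁺/Sn serves as the cathode.
The standard potential is −0.138 − (−0.339) = +0.201 V and the balanced reaction transfers n = 2 electrons.
Balancing gives Sn2+(aq) + 2 Tl(s) → Sn(s) + 2 Tl+(aq); hence Q = [Tl+(aq)]^2 / [Sn2+(aq)] = 0.367 (log Q = −0.435).
By the Nernst equation, E = +0.201 − (0.0542/2)·(−0.435) = +0.213 V.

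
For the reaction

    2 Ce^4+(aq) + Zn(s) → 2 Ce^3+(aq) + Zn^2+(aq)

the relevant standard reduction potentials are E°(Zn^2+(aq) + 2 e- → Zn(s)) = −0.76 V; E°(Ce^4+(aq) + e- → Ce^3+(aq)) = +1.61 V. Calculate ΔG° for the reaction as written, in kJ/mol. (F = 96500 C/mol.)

−457 kJ/mol

In the reaction as written Ce^4+(aq) is reduced, so the Ce⁴⁺/Ce³⁺ couple is the cathode and Zn²⁺/Zn is the anode.
E°cell = +1.61 − (−0.76) = +2.37 V; balancing electrons gives n = 2.
ΔG° = −nFE°cell = −(2)(96500)(+2.37) J/mol = −457 kJ/mol.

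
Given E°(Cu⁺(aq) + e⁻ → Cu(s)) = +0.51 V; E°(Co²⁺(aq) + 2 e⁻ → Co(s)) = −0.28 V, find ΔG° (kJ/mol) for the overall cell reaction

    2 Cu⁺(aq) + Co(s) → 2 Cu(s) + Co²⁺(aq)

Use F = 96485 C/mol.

In the reaction as written Cu⁺(aq) is reduced, so the Cu⁺/Cu couple is the cathode and Co²⁺/Co is the anode.
E°cell = +0.51 − (−0.28) = +0.79 V; balancing electrons gives n = 2.
ΔG° = −nFE°cell = −(2)(96485)(+0.79) J/mol = −152 kJ/mol.

−152 kJ/mol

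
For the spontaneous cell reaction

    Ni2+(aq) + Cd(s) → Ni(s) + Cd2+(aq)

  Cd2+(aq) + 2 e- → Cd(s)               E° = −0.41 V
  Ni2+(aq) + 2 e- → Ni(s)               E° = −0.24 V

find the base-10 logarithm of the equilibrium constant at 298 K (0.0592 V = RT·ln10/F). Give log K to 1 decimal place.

The Ni²⁺/Ni couple is reduced (cathode); E°cell = −0.24 − (−0.41) = +0.17 V with n = 2.
At equilibrium E = 0, so log K = nE°cell / 0.0592 = (2)(+0.17) / 0.0592 = 5.7.

log K = 5.7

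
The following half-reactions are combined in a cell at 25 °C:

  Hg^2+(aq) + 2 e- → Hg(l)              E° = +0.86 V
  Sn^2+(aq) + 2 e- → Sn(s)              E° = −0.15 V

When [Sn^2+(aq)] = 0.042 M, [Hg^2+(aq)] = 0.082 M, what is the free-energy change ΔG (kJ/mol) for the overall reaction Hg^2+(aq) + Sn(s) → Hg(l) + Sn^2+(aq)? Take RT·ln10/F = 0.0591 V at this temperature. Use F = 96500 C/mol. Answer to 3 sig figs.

−197 kJ/mol

E°cell = +0.86 − (−0.15) = +1.01 V; the balanced reaction transfers n = 2 electrons.
Here Q = [Sn^2+(aq)] / [Hg^2+(aq)] = 0.512 (log Q = −0.291), giving E = +1.01 − (0.0591/2)·(−0.291) = +1.0186 V.
ΔG = −nFE = −(2)(96500)(+1.0186) J/mol = −197 kJ/mol.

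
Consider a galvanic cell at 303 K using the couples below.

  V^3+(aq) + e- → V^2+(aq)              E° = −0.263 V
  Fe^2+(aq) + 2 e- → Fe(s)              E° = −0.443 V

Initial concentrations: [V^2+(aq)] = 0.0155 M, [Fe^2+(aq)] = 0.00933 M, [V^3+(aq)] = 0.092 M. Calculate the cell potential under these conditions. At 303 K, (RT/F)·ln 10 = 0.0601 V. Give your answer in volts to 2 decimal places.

+0.29 V

The V³⁺/V²⁺ couple has the more positive E°, so it is the cathode; Fe²⁺/Fe is the anode.
E°cell = E°cat − E°an = −0.263 − (−0.443) = +0.180 V; n = 2.
Balancing gives 2 V^3+(aq) + Fe(s) → 2 V^2+(aq) + Fe^2+(aq); hence Q = ([V^2+(aq)]^2·[Fe^2+(aq)]) / [V^3+(aq)]^2 = 0.000265 (log Q = −3.577).
E = E° − (0.0601/n)·log Q = +0.180 − (0.0601/2)(−3.577) = +0.29 V.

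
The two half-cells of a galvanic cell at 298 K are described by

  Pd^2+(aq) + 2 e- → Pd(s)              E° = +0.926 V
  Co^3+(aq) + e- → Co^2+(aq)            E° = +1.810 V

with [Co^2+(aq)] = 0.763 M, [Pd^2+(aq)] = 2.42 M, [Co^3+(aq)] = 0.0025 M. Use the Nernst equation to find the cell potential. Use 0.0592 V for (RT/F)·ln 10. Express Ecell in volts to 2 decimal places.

The Co³⁺/Co²⁺ couple has the more positive E°, so it is the cathode; Pd²⁺/Pd is the anode.
E°cell = +1.810 − (+0.926) = +0.884 V, with n = 2 electrons transferred.
For the overall reaction 2 Co^3+(aq) + Pd(s) → 2 Co^2+(aq) + Pd^2+(aq), Q = ([Co^2+(aq)]^2·[Pd^2+(aq)]) / [Co^3+(aq)]^2 = 2.25×10^5, giving log Q = 5.353.
By the Nernst equation, E = +0.884 − (0.0592/2)·(5.353) = +0.73 V.

+0.73 V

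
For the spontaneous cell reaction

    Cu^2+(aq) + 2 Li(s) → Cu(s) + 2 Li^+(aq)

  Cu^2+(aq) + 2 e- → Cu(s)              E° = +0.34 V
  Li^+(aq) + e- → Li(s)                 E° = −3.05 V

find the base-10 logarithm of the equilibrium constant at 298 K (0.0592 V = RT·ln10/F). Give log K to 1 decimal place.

log K = 114.5

The Cu²⁺/Cu couple is reduced (cathode); E°cell = +0.34 − (−3.05) = +3.39 V with n = 2.
At equilibrium E = 0, so log K = nE°cell / 0.0592 = (2)(+3.39) / 0.0592 = 114.5.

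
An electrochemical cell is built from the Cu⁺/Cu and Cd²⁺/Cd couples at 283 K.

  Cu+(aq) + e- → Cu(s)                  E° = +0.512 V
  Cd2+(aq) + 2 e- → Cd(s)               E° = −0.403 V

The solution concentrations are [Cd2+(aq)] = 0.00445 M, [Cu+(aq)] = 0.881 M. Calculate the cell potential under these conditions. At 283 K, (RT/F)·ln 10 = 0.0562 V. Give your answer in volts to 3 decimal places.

The Cu⁺/Cu couple has the more positive E°, so it is the cathode; Cd²⁺/Cd is the anode.
E°cell = +0.512 − (−0.403) = +0.915 V, with n = 2 electrons transferred.
The balanced reaction is 2 Cu+(aq) + Cd(s) → 2 Cu(s) + Cd2+(aq), so Q = [Cd2+(aq)] / [Cu+(aq)]^2 = 0.00573 and log Q = −2.242.
Applying E = E° − (RT ln10/nF)·log Q gives +0.915 − (0.0562/2)(−2.242) = +0.978 V.

+0.978 V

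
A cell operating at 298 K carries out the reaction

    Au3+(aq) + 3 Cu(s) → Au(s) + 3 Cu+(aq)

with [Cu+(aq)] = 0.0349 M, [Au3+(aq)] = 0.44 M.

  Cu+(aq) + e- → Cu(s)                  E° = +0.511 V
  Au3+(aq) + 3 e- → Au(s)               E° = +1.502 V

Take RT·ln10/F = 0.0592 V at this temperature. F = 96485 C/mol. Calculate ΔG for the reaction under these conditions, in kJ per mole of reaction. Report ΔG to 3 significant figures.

With Au³⁺/Au reduced at the cathode, E°cell = +1.502 − (+0.511) = +0.991 V and n = 3.
Q = [Cu+(aq)]^3 / [Au3+(aq)] = 9.66×10^−5, so log Q = −4.015 and E = +0.991 − (0.0592/3)(−4.015) = +1.0702 V.
ΔG = −nFE = −(3)(96485)(+1.0702) J/mol = −310 kJ/mol.

−310 kJ/mol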